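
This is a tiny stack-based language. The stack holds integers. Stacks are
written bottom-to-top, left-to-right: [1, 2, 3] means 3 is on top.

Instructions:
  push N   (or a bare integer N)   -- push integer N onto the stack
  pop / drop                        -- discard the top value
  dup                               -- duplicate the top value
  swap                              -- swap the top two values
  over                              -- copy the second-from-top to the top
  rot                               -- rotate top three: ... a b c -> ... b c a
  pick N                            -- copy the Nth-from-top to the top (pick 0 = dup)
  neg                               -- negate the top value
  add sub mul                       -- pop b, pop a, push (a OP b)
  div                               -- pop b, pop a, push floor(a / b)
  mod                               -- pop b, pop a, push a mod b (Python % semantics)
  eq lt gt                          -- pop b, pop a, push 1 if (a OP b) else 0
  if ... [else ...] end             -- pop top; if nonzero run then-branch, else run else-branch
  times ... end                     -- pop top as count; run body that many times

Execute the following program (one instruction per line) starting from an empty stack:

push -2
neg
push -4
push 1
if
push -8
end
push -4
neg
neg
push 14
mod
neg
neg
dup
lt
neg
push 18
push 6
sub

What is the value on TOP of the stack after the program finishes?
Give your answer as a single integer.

After 'push -2': [-2]
After 'neg': [2]
After 'push -4': [2, -4]
After 'push 1': [2, -4, 1]
After 'if': [2, -4]
After 'push -8': [2, -4, -8]
After 'push -4': [2, -4, -8, -4]
After 'neg': [2, -4, -8, 4]
After 'neg': [2, -4, -8, -4]
After 'push 14': [2, -4, -8, -4, 14]
After 'mod': [2, -4, -8, 10]
After 'neg': [2, -4, -8, -10]
After 'neg': [2, -4, -8, 10]
After 'dup': [2, -4, -8, 10, 10]
After 'lt': [2, -4, -8, 0]
After 'neg': [2, -4, -8, 0]
After 'push 18': [2, -4, -8, 0, 18]
After 'push 6': [2, -4, -8, 0, 18, 6]
After 'sub': [2, -4, -8, 0, 12]

Answer: 12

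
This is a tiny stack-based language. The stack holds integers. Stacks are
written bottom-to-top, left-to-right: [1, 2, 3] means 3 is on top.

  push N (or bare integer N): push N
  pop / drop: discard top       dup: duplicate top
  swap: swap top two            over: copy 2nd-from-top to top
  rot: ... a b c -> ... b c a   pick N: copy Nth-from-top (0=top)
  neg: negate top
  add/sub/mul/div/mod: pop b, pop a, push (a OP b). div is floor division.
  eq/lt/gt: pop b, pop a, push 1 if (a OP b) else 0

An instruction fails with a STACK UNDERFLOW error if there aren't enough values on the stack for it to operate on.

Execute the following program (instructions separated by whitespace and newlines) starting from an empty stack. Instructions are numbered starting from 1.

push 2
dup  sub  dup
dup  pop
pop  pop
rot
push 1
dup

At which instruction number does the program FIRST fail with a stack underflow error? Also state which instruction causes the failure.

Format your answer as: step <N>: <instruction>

Step 1 ('push 2'): stack = [2], depth = 1
Step 2 ('dup'): stack = [2, 2], depth = 2
Step 3 ('sub'): stack = [0], depth = 1
Step 4 ('dup'): stack = [0, 0], depth = 2
Step 5 ('dup'): stack = [0, 0, 0], depth = 3
Step 6 ('pop'): stack = [0, 0], depth = 2
Step 7 ('pop'): stack = [0], depth = 1
Step 8 ('pop'): stack = [], depth = 0
Step 9 ('rot'): needs 3 value(s) but depth is 0 — STACK UNDERFLOW

Answer: step 9: rot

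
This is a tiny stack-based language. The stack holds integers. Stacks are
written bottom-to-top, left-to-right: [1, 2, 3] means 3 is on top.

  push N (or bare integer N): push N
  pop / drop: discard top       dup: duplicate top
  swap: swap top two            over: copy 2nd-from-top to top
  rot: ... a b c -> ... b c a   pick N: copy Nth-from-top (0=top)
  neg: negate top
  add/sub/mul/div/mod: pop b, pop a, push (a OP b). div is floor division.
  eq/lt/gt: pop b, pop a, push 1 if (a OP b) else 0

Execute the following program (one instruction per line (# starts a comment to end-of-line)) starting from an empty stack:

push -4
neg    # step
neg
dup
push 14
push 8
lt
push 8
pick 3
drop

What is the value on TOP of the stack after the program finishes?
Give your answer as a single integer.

After 'push -4': [-4]
After 'neg': [4]
After 'neg': [-4]
After 'dup': [-4, -4]
After 'push 14': [-4, -4, 14]
After 'push 8': [-4, -4, 14, 8]
After 'lt': [-4, -4, 0]
After 'push 8': [-4, -4, 0, 8]
After 'pick 3': [-4, -4, 0, 8, -4]
After 'drop': [-4, -4, 0, 8]

Answer: 8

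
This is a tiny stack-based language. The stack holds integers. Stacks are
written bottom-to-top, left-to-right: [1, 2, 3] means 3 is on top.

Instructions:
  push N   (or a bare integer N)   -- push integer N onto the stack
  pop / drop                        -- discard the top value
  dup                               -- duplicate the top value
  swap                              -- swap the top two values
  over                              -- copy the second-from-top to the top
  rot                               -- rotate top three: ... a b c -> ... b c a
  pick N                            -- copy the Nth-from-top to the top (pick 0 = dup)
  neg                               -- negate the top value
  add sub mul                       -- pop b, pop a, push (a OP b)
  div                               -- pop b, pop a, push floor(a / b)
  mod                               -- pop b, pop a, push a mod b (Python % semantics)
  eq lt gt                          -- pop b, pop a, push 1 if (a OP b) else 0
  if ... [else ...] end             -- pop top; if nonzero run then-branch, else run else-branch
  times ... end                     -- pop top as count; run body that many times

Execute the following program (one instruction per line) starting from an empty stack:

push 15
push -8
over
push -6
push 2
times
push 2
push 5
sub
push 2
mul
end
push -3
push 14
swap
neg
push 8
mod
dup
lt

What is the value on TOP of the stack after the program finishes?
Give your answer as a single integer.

Answer: 0

Derivation:
After 'push 15': [15]
After 'push -8': [15, -8]
After 'over': [15, -8, 15]
After 'push -6': [15, -8, 15, -6]
After 'push 2': [15, -8, 15, -6, 2]
After 'times': [15, -8, 15, -6]
After 'push 2': [15, -8, 15, -6, 2]
After 'push 5': [15, -8, 15, -6, 2, 5]
After 'sub': [15, -8, 15, -6, -3]
After 'push 2': [15, -8, 15, -6, -3, 2]
  ...
After 'push 2': [15, -8, 15, -6, -6, -3, 2]
After 'mul': [15, -8, 15, -6, -6, -6]
After 'push -3': [15, -8, 15, -6, -6, -6, -3]
After 'push 14': [15, -8, 15, -6, -6, -6, -3, 14]
After 'swap': [15, -8, 15, -6, -6, -6, 14, -3]
After 'neg': [15, -8, 15, -6, -6, -6, 14, 3]
After 'push 8': [15, -8, 15, -6, -6, -6, 14, 3, 8]
After 'mod': [15, -8, 15, -6, -6, -6, 14, 3]
After 'dup': [15, -8, 15, -6, -6, -6, 14, 3, 3]
After 'lt': [15, -8, 15, -6, -6, -6, 14, 0]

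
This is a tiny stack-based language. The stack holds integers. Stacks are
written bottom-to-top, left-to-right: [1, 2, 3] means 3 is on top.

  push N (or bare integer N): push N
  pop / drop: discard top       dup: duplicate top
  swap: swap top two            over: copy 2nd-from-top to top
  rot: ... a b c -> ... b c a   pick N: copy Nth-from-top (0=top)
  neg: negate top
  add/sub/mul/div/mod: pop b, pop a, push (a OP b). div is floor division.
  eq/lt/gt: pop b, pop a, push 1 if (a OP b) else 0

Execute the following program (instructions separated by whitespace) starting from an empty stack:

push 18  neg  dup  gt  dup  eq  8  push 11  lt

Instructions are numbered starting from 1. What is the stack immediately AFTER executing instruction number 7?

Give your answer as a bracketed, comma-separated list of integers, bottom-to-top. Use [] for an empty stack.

Answer: [1, 8]

Derivation:
Step 1 ('push 18'): [18]
Step 2 ('neg'): [-18]
Step 3 ('dup'): [-18, -18]
Step 4 ('gt'): [0]
Step 5 ('dup'): [0, 0]
Step 6 ('eq'): [1]
Step 7 ('8'): [1, 8]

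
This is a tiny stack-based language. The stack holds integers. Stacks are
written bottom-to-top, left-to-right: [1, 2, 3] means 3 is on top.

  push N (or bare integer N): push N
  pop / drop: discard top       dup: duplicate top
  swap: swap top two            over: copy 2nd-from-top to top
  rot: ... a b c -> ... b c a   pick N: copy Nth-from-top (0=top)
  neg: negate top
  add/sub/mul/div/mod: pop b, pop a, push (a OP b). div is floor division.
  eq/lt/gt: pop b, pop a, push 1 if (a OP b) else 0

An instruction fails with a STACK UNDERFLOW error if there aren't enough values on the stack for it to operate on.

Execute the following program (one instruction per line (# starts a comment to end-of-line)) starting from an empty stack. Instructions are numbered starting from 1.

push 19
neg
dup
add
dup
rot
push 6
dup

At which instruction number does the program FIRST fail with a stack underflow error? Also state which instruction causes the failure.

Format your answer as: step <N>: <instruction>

Step 1 ('push 19'): stack = [19], depth = 1
Step 2 ('neg'): stack = [-19], depth = 1
Step 3 ('dup'): stack = [-19, -19], depth = 2
Step 4 ('add'): stack = [-38], depth = 1
Step 5 ('dup'): stack = [-38, -38], depth = 2
Step 6 ('rot'): needs 3 value(s) but depth is 2 — STACK UNDERFLOW

Answer: step 6: rot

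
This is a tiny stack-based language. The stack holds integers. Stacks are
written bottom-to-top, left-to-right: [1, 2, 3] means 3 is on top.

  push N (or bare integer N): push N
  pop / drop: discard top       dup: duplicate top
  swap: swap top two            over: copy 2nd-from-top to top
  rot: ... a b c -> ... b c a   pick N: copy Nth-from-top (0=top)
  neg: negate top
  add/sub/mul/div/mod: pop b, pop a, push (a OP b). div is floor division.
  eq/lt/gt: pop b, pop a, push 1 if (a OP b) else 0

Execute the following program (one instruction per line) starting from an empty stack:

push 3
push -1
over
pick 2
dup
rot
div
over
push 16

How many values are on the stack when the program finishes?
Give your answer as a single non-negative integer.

Answer: 6

Derivation:
After 'push 3': stack = [3] (depth 1)
After 'push -1': stack = [3, -1] (depth 2)
After 'over': stack = [3, -1, 3] (depth 3)
After 'pick 2': stack = [3, -1, 3, 3] (depth 4)
After 'dup': stack = [3, -1, 3, 3, 3] (depth 5)
After 'rot': stack = [3, -1, 3, 3, 3] (depth 5)
After 'div': stack = [3, -1, 3, 1] (depth 4)
After 'over': stack = [3, -1, 3, 1, 3] (depth 5)
After 'push 16': stack = [3, -1, 3, 1, 3, 16] (depth 6)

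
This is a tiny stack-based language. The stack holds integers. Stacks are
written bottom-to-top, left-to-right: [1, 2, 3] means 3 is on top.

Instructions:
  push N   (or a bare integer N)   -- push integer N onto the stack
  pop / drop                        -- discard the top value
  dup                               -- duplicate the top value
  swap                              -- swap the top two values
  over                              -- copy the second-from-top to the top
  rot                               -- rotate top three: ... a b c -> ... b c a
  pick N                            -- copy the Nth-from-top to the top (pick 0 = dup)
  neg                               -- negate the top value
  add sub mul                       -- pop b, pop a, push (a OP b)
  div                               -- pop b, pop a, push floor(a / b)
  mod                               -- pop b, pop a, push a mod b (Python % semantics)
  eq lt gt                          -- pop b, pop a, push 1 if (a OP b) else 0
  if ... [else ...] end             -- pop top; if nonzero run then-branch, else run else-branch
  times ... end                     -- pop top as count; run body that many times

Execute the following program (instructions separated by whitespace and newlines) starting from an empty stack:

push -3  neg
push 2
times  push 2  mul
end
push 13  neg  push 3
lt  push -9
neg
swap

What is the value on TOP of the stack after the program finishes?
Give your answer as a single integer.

Answer: 1

Derivation:
After 'push -3': [-3]
After 'neg': [3]
After 'push 2': [3, 2]
After 'times': [3]
After 'push 2': [3, 2]
After 'mul': [6]
After 'push 2': [6, 2]
After 'mul': [12]
After 'push 13': [12, 13]
After 'neg': [12, -13]
After 'push 3': [12, -13, 3]
After 'lt': [12, 1]
After 'push -9': [12, 1, -9]
After 'neg': [12, 1, 9]
After 'swap': [12, 9, 1]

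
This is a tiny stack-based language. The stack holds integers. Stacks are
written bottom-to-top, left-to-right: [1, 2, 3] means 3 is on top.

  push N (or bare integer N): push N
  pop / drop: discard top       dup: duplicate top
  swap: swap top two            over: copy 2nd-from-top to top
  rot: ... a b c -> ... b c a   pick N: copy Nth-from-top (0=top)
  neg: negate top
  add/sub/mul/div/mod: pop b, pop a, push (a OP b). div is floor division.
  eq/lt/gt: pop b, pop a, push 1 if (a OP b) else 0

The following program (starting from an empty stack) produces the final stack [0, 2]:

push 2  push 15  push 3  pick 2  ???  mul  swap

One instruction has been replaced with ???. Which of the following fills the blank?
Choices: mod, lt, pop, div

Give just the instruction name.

Answer: lt

Derivation:
Stack before ???: [2, 15, 3, 2]
Stack after ???:  [2, 15, 0]
Checking each choice:
  mod: produces [15, 2]
  lt: MATCH
  pop: produces [45, 2]
  div: produces [15, 2]


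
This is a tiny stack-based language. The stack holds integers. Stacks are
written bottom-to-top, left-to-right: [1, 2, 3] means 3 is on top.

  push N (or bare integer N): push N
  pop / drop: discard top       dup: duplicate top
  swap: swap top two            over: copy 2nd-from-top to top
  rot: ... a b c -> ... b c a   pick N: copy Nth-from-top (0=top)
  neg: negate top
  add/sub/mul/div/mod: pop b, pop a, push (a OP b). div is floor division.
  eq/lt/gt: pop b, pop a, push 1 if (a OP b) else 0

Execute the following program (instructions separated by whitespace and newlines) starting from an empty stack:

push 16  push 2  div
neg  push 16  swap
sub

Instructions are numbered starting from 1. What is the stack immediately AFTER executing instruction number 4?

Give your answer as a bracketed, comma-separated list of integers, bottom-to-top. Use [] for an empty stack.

Answer: [-8]

Derivation:
Step 1 ('push 16'): [16]
Step 2 ('push 2'): [16, 2]
Step 3 ('div'): [8]
Step 4 ('neg'): [-8]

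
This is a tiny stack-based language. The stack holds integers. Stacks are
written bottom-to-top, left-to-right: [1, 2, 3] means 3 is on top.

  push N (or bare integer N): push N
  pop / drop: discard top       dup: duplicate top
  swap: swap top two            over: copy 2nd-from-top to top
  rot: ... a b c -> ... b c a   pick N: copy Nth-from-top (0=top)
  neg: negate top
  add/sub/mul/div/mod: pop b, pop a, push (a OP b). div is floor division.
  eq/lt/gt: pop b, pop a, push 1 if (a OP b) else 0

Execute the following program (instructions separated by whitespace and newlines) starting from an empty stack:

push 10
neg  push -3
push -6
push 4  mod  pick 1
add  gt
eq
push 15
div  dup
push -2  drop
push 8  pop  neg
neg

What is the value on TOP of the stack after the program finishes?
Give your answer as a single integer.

After 'push 10': [10]
After 'neg': [-10]
After 'push -3': [-10, -3]
After 'push -6': [-10, -3, -6]
After 'push 4': [-10, -3, -6, 4]
After 'mod': [-10, -3, 2]
After 'pick 1': [-10, -3, 2, -3]
After 'add': [-10, -3, -1]
After 'gt': [-10, 0]
After 'eq': [0]
After 'push 15': [0, 15]
After 'div': [0]
After 'dup': [0, 0]
After 'push -2': [0, 0, -2]
After 'drop': [0, 0]
After 'push 8': [0, 0, 8]
After 'pop': [0, 0]
After 'neg': [0, 0]
After 'neg': [0, 0]

Answer: 0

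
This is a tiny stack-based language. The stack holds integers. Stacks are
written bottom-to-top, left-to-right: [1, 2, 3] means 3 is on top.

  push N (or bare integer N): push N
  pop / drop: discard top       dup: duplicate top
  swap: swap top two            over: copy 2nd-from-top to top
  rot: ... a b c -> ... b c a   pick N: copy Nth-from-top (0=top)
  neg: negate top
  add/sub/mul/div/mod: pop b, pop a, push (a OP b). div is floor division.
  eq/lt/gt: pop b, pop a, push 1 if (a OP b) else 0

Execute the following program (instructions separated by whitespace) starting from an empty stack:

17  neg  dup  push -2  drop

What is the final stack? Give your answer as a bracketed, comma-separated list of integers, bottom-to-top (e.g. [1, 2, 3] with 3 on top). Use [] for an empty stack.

Answer: [-17, -17]

Derivation:
After 'push 17': [17]
After 'neg': [-17]
After 'dup': [-17, -17]
After 'push -2': [-17, -17, -2]
After 'drop': [-17, -17]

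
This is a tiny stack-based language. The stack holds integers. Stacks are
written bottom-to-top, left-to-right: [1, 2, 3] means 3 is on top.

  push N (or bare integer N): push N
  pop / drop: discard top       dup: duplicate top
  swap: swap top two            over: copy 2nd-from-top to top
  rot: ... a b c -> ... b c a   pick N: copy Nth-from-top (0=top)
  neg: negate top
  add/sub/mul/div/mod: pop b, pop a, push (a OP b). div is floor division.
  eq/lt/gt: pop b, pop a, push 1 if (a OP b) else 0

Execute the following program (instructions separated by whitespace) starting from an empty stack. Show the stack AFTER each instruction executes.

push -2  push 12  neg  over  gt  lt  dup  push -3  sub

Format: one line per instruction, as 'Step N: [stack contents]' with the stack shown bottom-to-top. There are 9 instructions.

Step 1: [-2]
Step 2: [-2, 12]
Step 3: [-2, -12]
Step 4: [-2, -12, -2]
Step 5: [-2, 0]
Step 6: [1]
Step 7: [1, 1]
Step 8: [1, 1, -3]
Step 9: [1, 4]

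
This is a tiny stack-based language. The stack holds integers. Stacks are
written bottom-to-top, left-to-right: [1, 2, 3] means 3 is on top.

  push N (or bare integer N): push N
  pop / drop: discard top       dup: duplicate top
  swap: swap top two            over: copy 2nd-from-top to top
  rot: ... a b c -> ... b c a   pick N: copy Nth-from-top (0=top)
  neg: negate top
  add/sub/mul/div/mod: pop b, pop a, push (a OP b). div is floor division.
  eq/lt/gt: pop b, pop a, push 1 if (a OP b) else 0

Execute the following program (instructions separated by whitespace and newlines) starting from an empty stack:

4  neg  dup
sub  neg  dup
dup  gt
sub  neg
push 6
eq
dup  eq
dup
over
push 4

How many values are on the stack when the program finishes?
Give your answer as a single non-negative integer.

Answer: 4

Derivation:
After 'push 4': stack = [4] (depth 1)
After 'neg': stack = [-4] (depth 1)
After 'dup': stack = [-4, -4] (depth 2)
After 'sub': stack = [0] (depth 1)
After 'neg': stack = [0] (depth 1)
After 'dup': stack = [0, 0] (depth 2)
After 'dup': stack = [0, 0, 0] (depth 3)
After 'gt': stack = [0, 0] (depth 2)
After 'sub': stack = [0] (depth 1)
After 'neg': stack = [0] (depth 1)
After 'push 6': stack = [0, 6] (depth 2)
After 'eq': stack = [0] (depth 1)
After 'dup': stack = [0, 0] (depth 2)
After 'eq': stack = [1] (depth 1)
After 'dup': stack = [1, 1] (depth 2)
After 'over': stack = [1, 1, 1] (depth 3)
After 'push 4': stack = [1, 1, 1, 4] (depth 4)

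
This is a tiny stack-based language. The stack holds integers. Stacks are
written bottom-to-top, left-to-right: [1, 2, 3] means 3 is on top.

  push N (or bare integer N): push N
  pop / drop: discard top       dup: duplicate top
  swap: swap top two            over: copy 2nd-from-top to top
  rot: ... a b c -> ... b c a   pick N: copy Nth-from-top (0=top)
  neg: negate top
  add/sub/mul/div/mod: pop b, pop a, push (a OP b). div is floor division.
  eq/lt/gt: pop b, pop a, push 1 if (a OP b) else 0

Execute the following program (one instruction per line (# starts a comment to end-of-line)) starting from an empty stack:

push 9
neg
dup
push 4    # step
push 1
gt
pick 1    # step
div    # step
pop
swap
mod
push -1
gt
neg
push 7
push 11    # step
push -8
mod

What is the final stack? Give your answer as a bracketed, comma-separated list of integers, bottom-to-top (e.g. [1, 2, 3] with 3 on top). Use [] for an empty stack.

Answer: [-1, 7, -5]

Derivation:
After 'push 9': [9]
After 'neg': [-9]
After 'dup': [-9, -9]
After 'push 4': [-9, -9, 4]
After 'push 1': [-9, -9, 4, 1]
After 'gt': [-9, -9, 1]
After 'pick 1': [-9, -9, 1, -9]
After 'div': [-9, -9, -1]
After 'pop': [-9, -9]
After 'swap': [-9, -9]
After 'mod': [0]
After 'push -1': [0, -1]
After 'gt': [1]
After 'neg': [-1]
After 'push 7': [-1, 7]
After 'push 11': [-1, 7, 11]
After 'push -8': [-1, 7, 11, -8]
After 'mod': [-1, 7, -5]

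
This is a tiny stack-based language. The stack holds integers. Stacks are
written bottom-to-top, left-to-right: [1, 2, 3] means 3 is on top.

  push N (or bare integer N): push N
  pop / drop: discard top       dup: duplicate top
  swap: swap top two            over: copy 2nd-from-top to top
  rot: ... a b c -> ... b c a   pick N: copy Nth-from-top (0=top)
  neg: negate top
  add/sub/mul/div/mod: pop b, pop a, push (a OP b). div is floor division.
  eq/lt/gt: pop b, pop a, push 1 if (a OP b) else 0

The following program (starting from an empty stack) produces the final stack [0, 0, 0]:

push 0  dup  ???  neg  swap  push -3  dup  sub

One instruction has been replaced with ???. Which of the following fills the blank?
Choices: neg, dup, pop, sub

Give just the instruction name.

Stack before ???: [0, 0]
Stack after ???:  [0, 0]
Checking each choice:
  neg: MATCH
  dup: produces [0, 0, 0, 0]
  pop: stack underflow (need 2, have 1)
  sub: stack underflow (need 2, have 1)


Answer: neg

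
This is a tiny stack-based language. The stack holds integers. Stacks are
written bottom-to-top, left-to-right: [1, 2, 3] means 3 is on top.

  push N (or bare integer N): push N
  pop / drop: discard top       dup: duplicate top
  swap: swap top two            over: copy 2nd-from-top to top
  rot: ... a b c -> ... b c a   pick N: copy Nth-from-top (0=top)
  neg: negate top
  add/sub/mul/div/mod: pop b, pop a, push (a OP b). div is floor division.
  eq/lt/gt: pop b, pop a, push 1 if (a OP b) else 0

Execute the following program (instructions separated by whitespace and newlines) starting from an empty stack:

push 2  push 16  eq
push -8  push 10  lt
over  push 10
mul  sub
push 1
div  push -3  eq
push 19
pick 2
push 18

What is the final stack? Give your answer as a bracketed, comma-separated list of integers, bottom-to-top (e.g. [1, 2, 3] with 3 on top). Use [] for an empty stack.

After 'push 2': [2]
After 'push 16': [2, 16]
After 'eq': [0]
After 'push -8': [0, -8]
After 'push 10': [0, -8, 10]
After 'lt': [0, 1]
After 'over': [0, 1, 0]
After 'push 10': [0, 1, 0, 10]
After 'mul': [0, 1, 0]
After 'sub': [0, 1]
After 'push 1': [0, 1, 1]
After 'div': [0, 1]
After 'push -3': [0, 1, -3]
After 'eq': [0, 0]
After 'push 19': [0, 0, 19]
After 'pick 2': [0, 0, 19, 0]
After 'push 18': [0, 0, 19, 0, 18]

Answer: [0, 0, 19, 0, 18]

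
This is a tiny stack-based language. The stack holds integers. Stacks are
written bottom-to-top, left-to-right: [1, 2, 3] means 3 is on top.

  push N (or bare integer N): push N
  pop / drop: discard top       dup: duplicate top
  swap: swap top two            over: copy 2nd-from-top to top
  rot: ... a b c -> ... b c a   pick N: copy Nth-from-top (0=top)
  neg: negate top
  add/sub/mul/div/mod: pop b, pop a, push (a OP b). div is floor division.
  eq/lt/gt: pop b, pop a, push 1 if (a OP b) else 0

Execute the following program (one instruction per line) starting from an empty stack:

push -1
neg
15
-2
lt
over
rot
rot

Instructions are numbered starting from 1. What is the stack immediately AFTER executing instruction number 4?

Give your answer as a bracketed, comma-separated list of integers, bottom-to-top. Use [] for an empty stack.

Step 1 ('push -1'): [-1]
Step 2 ('neg'): [1]
Step 3 ('15'): [1, 15]
Step 4 ('-2'): [1, 15, -2]

Answer: [1, 15, -2]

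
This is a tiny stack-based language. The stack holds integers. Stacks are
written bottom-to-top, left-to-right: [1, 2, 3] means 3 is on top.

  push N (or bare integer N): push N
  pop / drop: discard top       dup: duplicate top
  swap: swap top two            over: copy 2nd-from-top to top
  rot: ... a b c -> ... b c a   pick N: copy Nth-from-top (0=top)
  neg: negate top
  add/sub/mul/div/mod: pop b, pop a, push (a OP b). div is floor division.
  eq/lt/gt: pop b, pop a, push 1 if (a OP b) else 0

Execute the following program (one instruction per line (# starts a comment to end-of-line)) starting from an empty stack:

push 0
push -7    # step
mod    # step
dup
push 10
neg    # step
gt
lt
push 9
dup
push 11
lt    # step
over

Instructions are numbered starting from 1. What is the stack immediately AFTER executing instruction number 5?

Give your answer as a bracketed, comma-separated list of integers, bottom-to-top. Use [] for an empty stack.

Answer: [0, 0, 10]

Derivation:
Step 1 ('push 0'): [0]
Step 2 ('push -7'): [0, -7]
Step 3 ('mod'): [0]
Step 4 ('dup'): [0, 0]
Step 5 ('push 10'): [0, 0, 10]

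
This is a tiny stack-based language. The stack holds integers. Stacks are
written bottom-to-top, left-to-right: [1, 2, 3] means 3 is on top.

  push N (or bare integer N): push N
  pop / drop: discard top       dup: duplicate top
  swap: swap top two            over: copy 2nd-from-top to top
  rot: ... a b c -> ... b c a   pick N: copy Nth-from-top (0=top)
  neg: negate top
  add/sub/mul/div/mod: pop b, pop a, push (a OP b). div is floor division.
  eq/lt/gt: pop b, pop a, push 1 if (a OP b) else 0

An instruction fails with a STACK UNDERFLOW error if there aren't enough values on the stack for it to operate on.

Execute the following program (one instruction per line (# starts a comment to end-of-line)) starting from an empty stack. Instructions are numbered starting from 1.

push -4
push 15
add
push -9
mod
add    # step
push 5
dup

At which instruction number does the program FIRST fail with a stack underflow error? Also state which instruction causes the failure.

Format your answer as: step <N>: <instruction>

Answer: step 6: add

Derivation:
Step 1 ('push -4'): stack = [-4], depth = 1
Step 2 ('push 15'): stack = [-4, 15], depth = 2
Step 3 ('add'): stack = [11], depth = 1
Step 4 ('push -9'): stack = [11, -9], depth = 2
Step 5 ('mod'): stack = [-7], depth = 1
Step 6 ('add'): needs 2 value(s) but depth is 1 — STACK UNDERFLOW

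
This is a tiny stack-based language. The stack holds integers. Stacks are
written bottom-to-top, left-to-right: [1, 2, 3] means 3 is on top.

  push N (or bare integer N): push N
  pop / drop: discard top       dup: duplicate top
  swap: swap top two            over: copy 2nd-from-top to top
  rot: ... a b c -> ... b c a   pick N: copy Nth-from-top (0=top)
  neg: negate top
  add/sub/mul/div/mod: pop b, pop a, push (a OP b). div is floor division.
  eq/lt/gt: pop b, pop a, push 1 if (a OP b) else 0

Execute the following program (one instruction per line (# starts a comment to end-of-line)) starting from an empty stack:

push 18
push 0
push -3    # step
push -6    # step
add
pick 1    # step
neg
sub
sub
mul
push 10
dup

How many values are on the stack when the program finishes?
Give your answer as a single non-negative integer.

Answer: 3

Derivation:
After 'push 18': stack = [18] (depth 1)
After 'push 0': stack = [18, 0] (depth 2)
After 'push -3': stack = [18, 0, -3] (depth 3)
After 'push -6': stack = [18, 0, -3, -6] (depth 4)
After 'add': stack = [18, 0, -9] (depth 3)
After 'pick 1': stack = [18, 0, -9, 0] (depth 4)
After 'neg': stack = [18, 0, -9, 0] (depth 4)
After 'sub': stack = [18, 0, -9] (depth 3)
After 'sub': stack = [18, 9] (depth 2)
After 'mul': stack = [162] (depth 1)
After 'push 10': stack = [162, 10] (depth 2)
After 'dup': stack = [162, 10, 10] (depth 3)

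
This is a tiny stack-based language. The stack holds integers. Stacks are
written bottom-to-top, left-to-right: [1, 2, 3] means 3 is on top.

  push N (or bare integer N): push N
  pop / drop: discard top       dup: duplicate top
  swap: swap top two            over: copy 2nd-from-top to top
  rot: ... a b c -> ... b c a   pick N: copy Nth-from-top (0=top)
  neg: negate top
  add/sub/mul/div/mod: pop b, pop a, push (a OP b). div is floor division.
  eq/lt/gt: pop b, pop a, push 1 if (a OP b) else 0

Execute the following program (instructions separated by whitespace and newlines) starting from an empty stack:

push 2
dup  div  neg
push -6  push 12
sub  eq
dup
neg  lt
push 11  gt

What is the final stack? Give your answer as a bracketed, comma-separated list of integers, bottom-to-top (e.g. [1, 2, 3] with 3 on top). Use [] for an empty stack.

Answer: [0]

Derivation:
After 'push 2': [2]
After 'dup': [2, 2]
After 'div': [1]
After 'neg': [-1]
After 'push -6': [-1, -6]
After 'push 12': [-1, -6, 12]
After 'sub': [-1, -18]
After 'eq': [0]
After 'dup': [0, 0]
After 'neg': [0, 0]
After 'lt': [0]
After 'push 11': [0, 11]
After 'gt': [0]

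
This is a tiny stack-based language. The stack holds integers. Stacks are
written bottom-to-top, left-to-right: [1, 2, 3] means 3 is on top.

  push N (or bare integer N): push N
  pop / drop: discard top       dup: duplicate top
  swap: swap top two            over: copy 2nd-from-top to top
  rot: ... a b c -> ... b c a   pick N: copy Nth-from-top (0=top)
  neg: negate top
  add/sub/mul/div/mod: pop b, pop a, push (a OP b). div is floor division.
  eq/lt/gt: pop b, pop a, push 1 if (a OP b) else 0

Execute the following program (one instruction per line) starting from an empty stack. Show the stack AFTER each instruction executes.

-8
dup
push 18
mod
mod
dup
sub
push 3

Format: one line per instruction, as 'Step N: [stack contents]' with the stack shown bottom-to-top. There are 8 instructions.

Step 1: [-8]
Step 2: [-8, -8]
Step 3: [-8, -8, 18]
Step 4: [-8, 10]
Step 5: [2]
Step 6: [2, 2]
Step 7: [0]
Step 8: [0, 3]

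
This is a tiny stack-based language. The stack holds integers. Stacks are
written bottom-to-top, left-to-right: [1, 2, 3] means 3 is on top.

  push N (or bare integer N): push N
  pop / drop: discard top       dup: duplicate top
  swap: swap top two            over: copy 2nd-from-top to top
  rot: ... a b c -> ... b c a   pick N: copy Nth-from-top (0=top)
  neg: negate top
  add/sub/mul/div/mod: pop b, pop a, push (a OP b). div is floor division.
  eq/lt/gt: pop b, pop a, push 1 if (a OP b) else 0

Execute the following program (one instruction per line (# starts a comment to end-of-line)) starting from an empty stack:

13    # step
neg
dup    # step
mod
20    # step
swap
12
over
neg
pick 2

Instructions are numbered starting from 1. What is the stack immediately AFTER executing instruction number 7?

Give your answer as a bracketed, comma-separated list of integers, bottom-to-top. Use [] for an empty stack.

Answer: [20, 0, 12]

Derivation:
Step 1 ('13'): [13]
Step 2 ('neg'): [-13]
Step 3 ('dup'): [-13, -13]
Step 4 ('mod'): [0]
Step 5 ('20'): [0, 20]
Step 6 ('swap'): [20, 0]
Step 7 ('12'): [20, 0, 12]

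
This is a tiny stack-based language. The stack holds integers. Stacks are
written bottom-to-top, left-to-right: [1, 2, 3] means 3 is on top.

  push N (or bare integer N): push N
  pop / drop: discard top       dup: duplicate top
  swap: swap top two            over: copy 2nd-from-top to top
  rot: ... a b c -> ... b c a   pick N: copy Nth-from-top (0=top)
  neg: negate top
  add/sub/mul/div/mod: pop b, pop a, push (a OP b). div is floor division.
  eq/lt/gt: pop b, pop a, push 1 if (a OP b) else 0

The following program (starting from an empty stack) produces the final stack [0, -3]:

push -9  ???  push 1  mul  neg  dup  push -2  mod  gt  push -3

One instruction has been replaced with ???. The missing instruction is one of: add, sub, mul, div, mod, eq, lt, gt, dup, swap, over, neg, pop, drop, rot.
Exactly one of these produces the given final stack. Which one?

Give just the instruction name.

Stack before ???: [-9]
Stack after ???:  [9]
The instruction that transforms [-9] -> [9] is: neg

Answer: neg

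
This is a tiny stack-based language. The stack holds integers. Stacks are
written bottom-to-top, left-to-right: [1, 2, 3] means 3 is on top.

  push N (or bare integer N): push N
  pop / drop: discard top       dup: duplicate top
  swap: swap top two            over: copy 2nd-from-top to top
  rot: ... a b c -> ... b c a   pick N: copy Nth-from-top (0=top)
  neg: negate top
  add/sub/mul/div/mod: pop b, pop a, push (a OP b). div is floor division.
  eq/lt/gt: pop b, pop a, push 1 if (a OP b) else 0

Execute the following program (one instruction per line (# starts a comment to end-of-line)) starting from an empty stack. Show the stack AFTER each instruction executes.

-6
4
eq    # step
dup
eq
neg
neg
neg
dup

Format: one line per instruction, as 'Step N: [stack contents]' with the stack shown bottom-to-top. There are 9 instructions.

Step 1: [-6]
Step 2: [-6, 4]
Step 3: [0]
Step 4: [0, 0]
Step 5: [1]
Step 6: [-1]
Step 7: [1]
Step 8: [-1]
Step 9: [-1, -1]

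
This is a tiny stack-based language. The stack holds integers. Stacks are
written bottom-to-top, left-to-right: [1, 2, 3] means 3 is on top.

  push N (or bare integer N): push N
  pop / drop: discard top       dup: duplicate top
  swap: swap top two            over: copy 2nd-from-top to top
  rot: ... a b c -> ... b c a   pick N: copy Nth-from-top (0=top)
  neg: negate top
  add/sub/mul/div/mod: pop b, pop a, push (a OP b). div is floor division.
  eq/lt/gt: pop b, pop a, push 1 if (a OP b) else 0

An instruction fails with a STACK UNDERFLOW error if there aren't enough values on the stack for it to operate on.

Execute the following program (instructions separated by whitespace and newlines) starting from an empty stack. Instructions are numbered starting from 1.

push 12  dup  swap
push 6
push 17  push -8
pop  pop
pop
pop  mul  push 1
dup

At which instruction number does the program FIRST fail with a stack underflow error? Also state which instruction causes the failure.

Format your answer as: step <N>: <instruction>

Step 1 ('push 12'): stack = [12], depth = 1
Step 2 ('dup'): stack = [12, 12], depth = 2
Step 3 ('swap'): stack = [12, 12], depth = 2
Step 4 ('push 6'): stack = [12, 12, 6], depth = 3
Step 5 ('push 17'): stack = [12, 12, 6, 17], depth = 4
Step 6 ('push -8'): stack = [12, 12, 6, 17, -8], depth = 5
Step 7 ('pop'): stack = [12, 12, 6, 17], depth = 4
Step 8 ('pop'): stack = [12, 12, 6], depth = 3
Step 9 ('pop'): stack = [12, 12], depth = 2
Step 10 ('pop'): stack = [12], depth = 1
Step 11 ('mul'): needs 2 value(s) but depth is 1 — STACK UNDERFLOW

Answer: step 11: mul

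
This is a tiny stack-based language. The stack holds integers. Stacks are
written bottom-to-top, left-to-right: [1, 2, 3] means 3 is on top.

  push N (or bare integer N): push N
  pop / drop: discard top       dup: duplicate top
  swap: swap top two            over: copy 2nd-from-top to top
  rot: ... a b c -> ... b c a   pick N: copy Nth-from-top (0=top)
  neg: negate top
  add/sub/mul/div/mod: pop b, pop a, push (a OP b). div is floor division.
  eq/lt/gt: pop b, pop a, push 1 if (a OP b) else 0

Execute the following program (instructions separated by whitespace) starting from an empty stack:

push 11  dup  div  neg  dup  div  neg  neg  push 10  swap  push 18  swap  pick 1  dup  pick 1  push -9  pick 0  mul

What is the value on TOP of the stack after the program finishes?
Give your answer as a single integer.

Answer: 81

Derivation:
After 'push 11': [11]
After 'dup': [11, 11]
After 'div': [1]
After 'neg': [-1]
After 'dup': [-1, -1]
After 'div': [1]
After 'neg': [-1]
After 'neg': [1]
After 'push 10': [1, 10]
After 'swap': [10, 1]
After 'push 18': [10, 1, 18]
After 'swap': [10, 18, 1]
After 'pick 1': [10, 18, 1, 18]
After 'dup': [10, 18, 1, 18, 18]
After 'pick 1': [10, 18, 1, 18, 18, 18]
After 'push -9': [10, 18, 1, 18, 18, 18, -9]
After 'pick 0': [10, 18, 1, 18, 18, 18, -9, -9]
After 'mul': [10, 18, 1, 18, 18, 18, 81]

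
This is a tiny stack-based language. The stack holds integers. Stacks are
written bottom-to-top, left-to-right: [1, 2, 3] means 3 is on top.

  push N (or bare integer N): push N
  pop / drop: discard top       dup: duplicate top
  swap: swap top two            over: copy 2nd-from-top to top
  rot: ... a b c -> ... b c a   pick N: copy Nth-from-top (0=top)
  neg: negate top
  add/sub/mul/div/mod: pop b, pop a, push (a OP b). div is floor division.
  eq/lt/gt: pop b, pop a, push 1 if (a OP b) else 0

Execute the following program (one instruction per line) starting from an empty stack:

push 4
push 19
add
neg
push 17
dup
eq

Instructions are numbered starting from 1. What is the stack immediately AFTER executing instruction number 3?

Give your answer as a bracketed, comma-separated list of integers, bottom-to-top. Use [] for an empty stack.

Answer: [23]

Derivation:
Step 1 ('push 4'): [4]
Step 2 ('push 19'): [4, 19]
Step 3 ('add'): [23]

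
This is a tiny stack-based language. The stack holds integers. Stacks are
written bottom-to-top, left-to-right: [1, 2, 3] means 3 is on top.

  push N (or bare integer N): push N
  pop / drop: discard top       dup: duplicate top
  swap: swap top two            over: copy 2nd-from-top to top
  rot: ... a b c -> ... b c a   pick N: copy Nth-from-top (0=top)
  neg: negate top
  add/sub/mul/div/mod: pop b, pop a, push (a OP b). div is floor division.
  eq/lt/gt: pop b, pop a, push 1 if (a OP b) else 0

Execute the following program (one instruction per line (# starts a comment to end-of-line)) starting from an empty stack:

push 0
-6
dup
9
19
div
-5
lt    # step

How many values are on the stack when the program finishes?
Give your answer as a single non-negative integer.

Answer: 4

Derivation:
After 'push 0': stack = [0] (depth 1)
After 'push -6': stack = [0, -6] (depth 2)
After 'dup': stack = [0, -6, -6] (depth 3)
After 'push 9': stack = [0, -6, -6, 9] (depth 4)
After 'push 19': stack = [0, -6, -6, 9, 19] (depth 5)
After 'div': stack = [0, -6, -6, 0] (depth 4)
After 'push -5': stack = [0, -6, -6, 0, -5] (depth 5)
After 'lt': stack = [0, -6, -6, 0] (depth 4)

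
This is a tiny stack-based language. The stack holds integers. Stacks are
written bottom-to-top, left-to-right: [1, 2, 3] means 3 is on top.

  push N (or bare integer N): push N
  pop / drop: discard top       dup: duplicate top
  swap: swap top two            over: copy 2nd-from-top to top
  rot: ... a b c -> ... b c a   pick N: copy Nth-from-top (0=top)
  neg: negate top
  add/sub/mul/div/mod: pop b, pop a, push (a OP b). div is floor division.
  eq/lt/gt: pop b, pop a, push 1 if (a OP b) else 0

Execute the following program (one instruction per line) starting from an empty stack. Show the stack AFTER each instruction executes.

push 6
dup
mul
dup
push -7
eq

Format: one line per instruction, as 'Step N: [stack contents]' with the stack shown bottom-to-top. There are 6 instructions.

Step 1: [6]
Step 2: [6, 6]
Step 3: [36]
Step 4: [36, 36]
Step 5: [36, 36, -7]
Step 6: [36, 0]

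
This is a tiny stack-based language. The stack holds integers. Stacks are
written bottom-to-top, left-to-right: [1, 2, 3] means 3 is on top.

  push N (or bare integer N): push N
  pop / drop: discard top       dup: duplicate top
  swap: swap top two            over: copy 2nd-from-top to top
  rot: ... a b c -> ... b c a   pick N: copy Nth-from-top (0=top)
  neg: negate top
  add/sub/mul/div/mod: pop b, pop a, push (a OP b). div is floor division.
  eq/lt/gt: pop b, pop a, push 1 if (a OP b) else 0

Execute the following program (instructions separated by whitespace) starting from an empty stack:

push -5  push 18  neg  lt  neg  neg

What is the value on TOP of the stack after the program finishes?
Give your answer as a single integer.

After 'push -5': [-5]
After 'push 18': [-5, 18]
After 'neg': [-5, -18]
After 'lt': [0]
After 'neg': [0]
After 'neg': [0]

Answer: 0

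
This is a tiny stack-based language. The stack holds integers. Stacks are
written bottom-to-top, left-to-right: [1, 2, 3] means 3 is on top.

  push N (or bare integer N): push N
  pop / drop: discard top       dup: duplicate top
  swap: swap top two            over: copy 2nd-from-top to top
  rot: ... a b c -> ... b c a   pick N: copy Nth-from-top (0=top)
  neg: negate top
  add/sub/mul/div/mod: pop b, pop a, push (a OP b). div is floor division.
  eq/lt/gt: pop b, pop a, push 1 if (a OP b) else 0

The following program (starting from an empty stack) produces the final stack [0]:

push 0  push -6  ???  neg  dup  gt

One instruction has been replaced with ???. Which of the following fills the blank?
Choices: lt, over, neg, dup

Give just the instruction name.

Answer: lt

Derivation:
Stack before ???: [0, -6]
Stack after ???:  [0]
Checking each choice:
  lt: MATCH
  over: produces [0, -6, 0]
  neg: produces [0, 0]
  dup: produces [0, -6, 0]
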